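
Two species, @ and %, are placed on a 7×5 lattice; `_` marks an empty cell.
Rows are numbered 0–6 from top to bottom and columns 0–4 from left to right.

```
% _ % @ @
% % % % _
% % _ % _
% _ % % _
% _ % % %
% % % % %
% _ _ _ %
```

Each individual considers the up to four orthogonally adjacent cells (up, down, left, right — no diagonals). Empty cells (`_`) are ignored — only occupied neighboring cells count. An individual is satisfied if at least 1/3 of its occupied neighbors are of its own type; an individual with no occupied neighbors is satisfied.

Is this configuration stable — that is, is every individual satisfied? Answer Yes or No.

(0,0)% 1/1 satisfied
(0,2)% 1/2 satisfied
(0,3)@ 1/3 satisfied
(0,4)@ 1/1 satisfied
(1,0)% 3/3 satisfied
(1,1)% 3/3 satisfied
(1,2)% 3/3 satisfied
(1,3)% 2/3 satisfied
(2,0)% 3/3 satisfied
(2,1)% 2/2 satisfied
(2,3)% 2/2 satisfied
(3,0)% 2/2 satisfied
(3,2)% 2/2 satisfied
(3,3)% 3/3 satisfied
(4,0)% 2/2 satisfied
(4,2)% 3/3 satisfied
(4,3)% 4/4 satisfied
(4,4)% 2/2 satisfied
(5,0)% 3/3 satisfied
(5,1)% 2/2 satisfied
(5,2)% 3/3 satisfied
(5,3)% 3/3 satisfied
(5,4)% 3/3 satisfied
(6,0)% 1/1 satisfied
(6,4)% 1/1 satisfied
All meet the threshold, so the configuration is stable.

Yes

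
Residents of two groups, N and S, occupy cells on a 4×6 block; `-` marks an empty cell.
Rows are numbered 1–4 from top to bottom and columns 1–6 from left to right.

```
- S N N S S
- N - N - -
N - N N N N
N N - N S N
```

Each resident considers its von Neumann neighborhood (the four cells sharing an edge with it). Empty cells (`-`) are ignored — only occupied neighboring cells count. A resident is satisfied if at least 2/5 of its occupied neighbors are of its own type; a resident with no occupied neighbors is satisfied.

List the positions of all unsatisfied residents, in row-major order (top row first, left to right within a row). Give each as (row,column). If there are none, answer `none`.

(1,2)S 0/2 not
(1,3)N 1/2 satisfied
(1,4)N 2/3 satisfied
(1,5)S 1/2 satisfied
(1,6)S 1/1 satisfied
(2,2)N 0/1 not
(2,4)N 2/2 satisfied
(3,1)N 1/1 satisfied
(3,3)N 1/1 satisfied
(3,4)N 4/4 satisfied
(3,5)N 2/3 satisfied
(3,6)N 2/2 satisfied
(4,1)N 2/2 satisfied
(4,2)N 1/1 satisfied
(4,4)N 1/2 satisfied
(4,5)S 0/3 not
(4,6)N 1/2 satisfied

(1,2), (2,2), (4,5)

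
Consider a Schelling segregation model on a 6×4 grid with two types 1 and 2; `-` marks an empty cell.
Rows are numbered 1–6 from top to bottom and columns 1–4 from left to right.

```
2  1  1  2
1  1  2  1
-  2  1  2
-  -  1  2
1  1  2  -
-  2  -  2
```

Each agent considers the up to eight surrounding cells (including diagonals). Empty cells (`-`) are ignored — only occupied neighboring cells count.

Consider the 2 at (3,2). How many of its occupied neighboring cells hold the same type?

1

Occupied neighbors of (3,2): (2,1)=1, (2,2)=1, (2,3)=2, (3,3)=1, (4,3)=1.
Same type (2): 1 of 5.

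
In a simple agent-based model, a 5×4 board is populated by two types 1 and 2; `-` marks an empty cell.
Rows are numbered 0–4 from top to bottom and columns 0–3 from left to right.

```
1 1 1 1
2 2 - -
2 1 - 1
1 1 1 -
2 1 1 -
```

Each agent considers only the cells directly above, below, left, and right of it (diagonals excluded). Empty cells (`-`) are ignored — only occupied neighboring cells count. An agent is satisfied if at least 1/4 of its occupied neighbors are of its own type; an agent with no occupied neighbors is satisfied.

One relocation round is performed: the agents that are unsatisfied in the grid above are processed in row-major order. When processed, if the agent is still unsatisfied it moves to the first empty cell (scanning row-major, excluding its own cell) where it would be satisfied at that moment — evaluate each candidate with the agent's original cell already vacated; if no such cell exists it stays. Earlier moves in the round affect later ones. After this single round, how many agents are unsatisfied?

Initially unsatisfied (in order): (4,0).
  (4,0) → (1,2).
Resulting grid:
1 1 1 1
2 2 2 -
2 1 - 1
1 1 1 -
- 1 1 -
All satisfied now.

0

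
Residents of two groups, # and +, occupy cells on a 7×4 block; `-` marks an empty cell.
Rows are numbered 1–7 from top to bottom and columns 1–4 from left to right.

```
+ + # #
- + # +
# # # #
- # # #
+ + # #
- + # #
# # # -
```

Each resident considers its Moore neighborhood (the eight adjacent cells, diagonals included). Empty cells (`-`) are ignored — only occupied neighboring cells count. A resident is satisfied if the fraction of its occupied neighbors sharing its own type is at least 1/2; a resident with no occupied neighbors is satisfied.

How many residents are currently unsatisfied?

5

Row 1: (1,1)+ 2/2 ✓ · (1,2)+ 2/4 ✓ · (1,3)# 2/5 ✗ · (1,4)# 2/3 ✓
Row 2: (2,2)+ 2/7 ✗ · (2,3)# 5/8 ✓ · (2,4)+ 0/5 ✗
Row 3: (3,1)# 2/3 ✓ · (3,2)# 5/6 ✓ · (3,3)# 6/8 ✓ · (3,4)# 4/5 ✓
Row 4: (4,2)# 5/7 ✓ · (4,3)# 7/8 ✓ · (4,4)# 5/5 ✓
Row 5: (5,1)+ 2/3 ✓ · (5,2)+ 2/6 ✗ · (5,3)# 6/8 ✓ · (5,4)# 5/5 ✓
Row 6: (6,2)+ 2/7 ✗ · (6,3)# 5/7 ✓ · (6,4)# 4/4 ✓
Row 7: (7,1)# 1/2 ✓ · (7,2)# 3/4 ✓ · (7,3)# 3/4 ✓
Unsatisfied: (1,3), (2,2), (2,4), (5,2), (6,2) — 5 in total.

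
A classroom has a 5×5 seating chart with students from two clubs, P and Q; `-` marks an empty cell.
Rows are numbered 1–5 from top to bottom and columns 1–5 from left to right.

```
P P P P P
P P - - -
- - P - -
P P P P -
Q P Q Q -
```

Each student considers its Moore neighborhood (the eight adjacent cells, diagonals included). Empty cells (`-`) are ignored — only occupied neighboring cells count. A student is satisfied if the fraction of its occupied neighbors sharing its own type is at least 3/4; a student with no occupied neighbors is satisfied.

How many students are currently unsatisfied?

(1,1)P 3/3 ok
(1,2)P 4/4 ok
(1,3)P 3/3 ok
(1,4)P 2/2 ok
(1,5)P 1/1 ok
(2,1)P 3/3 ok
(2,2)P 5/5 ok
(3,3)P 4/4 ok
(4,1)P 2/3 unhappy
(4,2)P 4/6 unhappy
(4,3)P 4/6 unhappy
(4,4)P 2/4 unhappy
(5,1)Q 0/3 unhappy
(5,2)P 3/5 unhappy
(5,3)Q 1/5 unhappy
(5,4)Q 1/3 unhappy
Unsatisfied: (4,1), (4,2), (4,3), (4,4), (5,1), (5,2), (5,3), (5,4) — 8 in total.

8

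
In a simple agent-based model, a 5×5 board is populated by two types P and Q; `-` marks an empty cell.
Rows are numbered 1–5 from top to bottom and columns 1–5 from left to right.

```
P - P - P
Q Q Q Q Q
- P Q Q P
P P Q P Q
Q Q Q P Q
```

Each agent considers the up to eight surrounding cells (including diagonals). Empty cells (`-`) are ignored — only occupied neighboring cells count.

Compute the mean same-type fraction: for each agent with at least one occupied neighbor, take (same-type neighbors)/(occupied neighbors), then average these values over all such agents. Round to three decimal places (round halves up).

Row 1: (1,1)P 0/2 · (1,3)P 0/3 · (1,5)P 0/2
Row 2: (2,1)Q 1/3 · (2,2)Q 3/6 · (2,3)Q 4/6 · (2,4)Q 4/7 · (2,5)Q 2/4
Row 3: (3,2)P 2/7 · (3,3)Q 5/8 · (3,4)Q 6/8 · (3,5)P 1/5
Row 4: (4,1)P 2/4 · (4,2)P 2/7 · (4,3)Q 4/8 · (4,4)P 2/8 · (4,5)Q 2/5
Row 5: (5,1)Q 1/3 · (5,2)Q 3/5 · (5,3)Q 2/5 · (5,4)P 1/5 · (5,5)Q 1/3
Sum over 22 agents: 0/2 + 0/3 + 0/2 + 1/3 + 3/6 + 4/6 + 4/7 + 2/4 + 2/7 + 5/8 + 6/8 + 1/5 + 2/4 + 2/7 + 4/8 + 2/8 + 2/5 + 1/3 + 3/5 + 2/5 + 1/5 + 1/3 = 6917/840; mean = 6917/840 ÷ 22 = 6917/18480 = 0.374296… → 0.374.

0.374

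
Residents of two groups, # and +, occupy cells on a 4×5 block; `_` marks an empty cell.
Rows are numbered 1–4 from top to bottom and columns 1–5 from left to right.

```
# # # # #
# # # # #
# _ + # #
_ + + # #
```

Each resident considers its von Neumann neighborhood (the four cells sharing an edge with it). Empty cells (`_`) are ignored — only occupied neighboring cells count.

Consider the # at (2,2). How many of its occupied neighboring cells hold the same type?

3

Occupied neighbors of (2,2): (1,2)=#, (2,1)=#, (2,3)=#.
Same type (#): 3 of 3.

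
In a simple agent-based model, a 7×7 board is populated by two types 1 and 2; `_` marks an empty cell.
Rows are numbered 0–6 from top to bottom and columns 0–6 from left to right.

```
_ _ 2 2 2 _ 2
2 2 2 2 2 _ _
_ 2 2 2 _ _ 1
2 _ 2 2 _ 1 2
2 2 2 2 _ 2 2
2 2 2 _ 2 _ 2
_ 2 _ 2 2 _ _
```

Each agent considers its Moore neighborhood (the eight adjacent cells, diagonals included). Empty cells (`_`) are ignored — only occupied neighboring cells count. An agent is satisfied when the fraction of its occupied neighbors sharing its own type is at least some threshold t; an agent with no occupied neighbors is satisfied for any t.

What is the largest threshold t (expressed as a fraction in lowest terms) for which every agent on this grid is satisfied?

1/4

(0,2)2 4/4
(0,3)2 5/5
(0,4)2 3/3
(0,6)2 — no occupied neighbors
(1,0)2 2/2
(1,1)2 5/5
(1,2)2 7/7
(1,3)2 7/7
(1,4)2 4/4
(2,1)2 6/6
(2,2)2 7/7
(2,3)2 6/6
(2,6)1 1/2
(3,0)2 3/3
(3,2)2 7/7
(3,3)2 5/5
(3,5)1 1/4
(3,6)2 2/4
(4,0)2 4/4
(4,1)2 7/7
(4,2)2 6/6
(4,3)2 5/5
(4,5)2 4/5
(4,6)2 3/4
(5,0)2 4/4
(5,1)2 6/6
(5,2)2 6/6
(5,4)2 4/4
(5,6)2 2/2
(6,1)2 3/3
(6,3)2 3/3
(6,4)2 2/2
The smallest same-type fraction is 1/4 at (3,5), which reduces to 1/4. Any threshold above that leaves this agent unsatisfied.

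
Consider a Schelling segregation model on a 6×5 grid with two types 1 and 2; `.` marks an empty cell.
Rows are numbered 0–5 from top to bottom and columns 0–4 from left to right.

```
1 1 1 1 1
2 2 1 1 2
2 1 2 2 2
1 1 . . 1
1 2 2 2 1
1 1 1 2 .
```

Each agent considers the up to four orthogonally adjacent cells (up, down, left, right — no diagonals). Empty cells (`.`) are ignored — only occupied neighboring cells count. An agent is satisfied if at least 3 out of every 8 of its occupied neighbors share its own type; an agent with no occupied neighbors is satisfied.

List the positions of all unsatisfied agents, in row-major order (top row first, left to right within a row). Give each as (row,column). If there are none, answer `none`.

(1,1), (1,4), (2,0), (2,1), (2,2), (4,1), (5,2)

Row 0: (0,0)1 1/2 ok · (0,1)1 2/3 ok · (0,2)1 3/3 ok · (0,3)1 3/3 ok · (0,4)1 1/2 ok
Row 1: (1,0)2 2/3 ok · (1,1)2 1/4 unhappy · (1,2)1 2/4 ok · (1,3)1 2/4 ok · (1,4)2 1/3 unhappy
Row 2: (2,0)2 1/3 unhappy · (2,1)1 1/4 unhappy · (2,2)2 1/3 unhappy · (2,3)2 2/3 ok · (2,4)2 2/3 ok
Row 3: (3,0)1 2/3 ok · (3,1)1 2/3 ok · (3,4)1 1/2 ok
Row 4: (4,0)1 2/3 ok · (4,1)2 1/4 unhappy · (4,2)2 2/3 ok · (4,3)2 2/3 ok · (4,4)1 1/2 ok
Row 5: (5,0)1 2/2 ok · (5,1)1 2/3 ok · (5,2)1 1/3 unhappy · (5,3)2 1/2 ok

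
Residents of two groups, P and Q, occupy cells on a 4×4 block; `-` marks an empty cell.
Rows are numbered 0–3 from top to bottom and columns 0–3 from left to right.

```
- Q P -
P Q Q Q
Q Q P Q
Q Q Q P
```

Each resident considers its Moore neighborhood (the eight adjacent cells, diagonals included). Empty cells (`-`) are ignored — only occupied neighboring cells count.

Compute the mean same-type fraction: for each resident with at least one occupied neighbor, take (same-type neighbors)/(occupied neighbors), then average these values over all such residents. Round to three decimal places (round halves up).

Row 0: (0,1)Q 2/4 · (0,2)P 0/4
Row 1: (1,0)P 0/4 · (1,1)Q 4/7 · (1,2)Q 5/7 · (1,3)Q 2/4
Row 2: (2,0)Q 4/5 · (2,1)Q 6/8 · (2,2)P 1/8 · (2,3)Q 3/5
Row 3: (3,0)Q 3/3 · (3,1)Q 4/5 · (3,2)Q 3/5 · (3,3)P 1/3
Sum over 14 residents: 2/4 + 0/4 + 0/4 + 4/7 + 5/7 + 2/4 + 4/5 + 6/8 + 1/8 + 3/5 + 3/3 + 4/5 + 3/5 + 1/3 = 6127/840; mean = 6127/840 ÷ 14 = 6127/11760 = 0.521003… → 0.521.

0.521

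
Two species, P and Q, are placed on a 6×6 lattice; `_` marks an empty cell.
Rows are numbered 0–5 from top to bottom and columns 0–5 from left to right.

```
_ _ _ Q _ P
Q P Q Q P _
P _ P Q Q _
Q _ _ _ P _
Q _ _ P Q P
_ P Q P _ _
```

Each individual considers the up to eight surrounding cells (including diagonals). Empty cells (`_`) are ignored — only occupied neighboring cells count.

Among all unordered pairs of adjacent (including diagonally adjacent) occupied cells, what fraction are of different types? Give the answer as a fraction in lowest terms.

3/5

Scan each occupied cell's neighbors to the right and below (and the two forward diagonals) so each pair is counted once.
Row 0: Q(0,3)–Q(1,3)= Q(0,3)–P(1,4)≠ Q(0,3)–Q(1,2)= P(0,5)–P(1,4)=  → 1/4 unlike.
Row 1: Q(1,0)–P(1,1)≠ Q(1,0)–P(2,0)≠ P(1,1)–Q(1,2)≠ P(1,1)–P(2,2)= P(1,1)–P(2,0)= Q(1,2)–Q(1,3)= Q(1,2)–P(2,2)≠ Q(1,2)–Q(2,3)= Q(1,3)–P(1,4)≠ Q(1,3)–Q(2,3)= Q(1,3)–Q(2,4)= Q(1,3)–P(2,2)≠ P(1,4)–Q(2,4)≠ P(1,4)–Q(2,3)≠  → 8/14 unlike.
Row 2: P(2,0)–Q(3,0)≠ P(2,2)–Q(2,3)≠ Q(2,3)–Q(2,4)= Q(2,3)–P(3,4)≠ Q(2,4)–P(3,4)≠  → 4/5 unlike.
Row 3: Q(3,0)–Q(4,0)= P(3,4)–Q(4,4)≠ P(3,4)–P(4,5)= P(3,4)–P(4,3)=  → 1/4 unlike.
Row 4: Q(4,0)–P(5,1)≠ P(4,3)–Q(4,4)≠ P(4,3)–P(5,3)= P(4,3)–Q(5,2)≠ Q(4,4)–P(4,5)≠ Q(4,4)–P(5,3)≠  → 5/6 unlike.
Row 5: P(5,1)–Q(5,2)≠ Q(5,2)–P(5,3)≠  → 2/2 unlike.
Total adjacent occupied pairs: 35; unlike-type pairs: 21.
21/35 reduces to 3/5.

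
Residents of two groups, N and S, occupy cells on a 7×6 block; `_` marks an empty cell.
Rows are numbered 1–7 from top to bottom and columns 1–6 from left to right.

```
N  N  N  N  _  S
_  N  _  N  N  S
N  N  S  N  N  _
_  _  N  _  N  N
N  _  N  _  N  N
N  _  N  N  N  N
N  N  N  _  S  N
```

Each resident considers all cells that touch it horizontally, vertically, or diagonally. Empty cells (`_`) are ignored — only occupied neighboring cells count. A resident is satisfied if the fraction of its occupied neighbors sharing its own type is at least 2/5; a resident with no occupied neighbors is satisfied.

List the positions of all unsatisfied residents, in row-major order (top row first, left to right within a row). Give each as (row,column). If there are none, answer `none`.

(2,6), (3,3), (7,5)

(1,1)N 2/2 satisfied
(1,2)N 3/3 satisfied
(1,3)N 4/4 satisfied
(1,4)N 3/3 satisfied
(1,6)S 1/2 satisfied
(2,2)N 5/6 satisfied
(2,4)N 5/6 satisfied
(2,5)N 4/6 satisfied
(2,6)S 1/3 not
(3,1)N 2/2 satisfied
(3,2)N 3/4 satisfied
(3,3)S 0/5 not
(3,4)N 5/6 satisfied
(3,5)N 5/6 satisfied
(4,3)N 3/4 satisfied
(4,5)N 5/5 satisfied
(4,6)N 4/4 satisfied
(5,1)N 1/1 satisfied
(5,3)N 3/3 satisfied
(5,5)N 6/6 satisfied
(5,6)N 5/5 satisfied
(6,1)N 3/3 satisfied
(6,3)N 4/4 satisfied
(6,4)N 5/6 satisfied
(6,5)N 5/6 satisfied
(6,6)N 4/5 satisfied
(7,1)N 2/2 satisfied
(7,2)N 4/4 satisfied
(7,3)N 3/3 satisfied
(7,5)S 0/4 not
(7,6)N 2/3 satisfied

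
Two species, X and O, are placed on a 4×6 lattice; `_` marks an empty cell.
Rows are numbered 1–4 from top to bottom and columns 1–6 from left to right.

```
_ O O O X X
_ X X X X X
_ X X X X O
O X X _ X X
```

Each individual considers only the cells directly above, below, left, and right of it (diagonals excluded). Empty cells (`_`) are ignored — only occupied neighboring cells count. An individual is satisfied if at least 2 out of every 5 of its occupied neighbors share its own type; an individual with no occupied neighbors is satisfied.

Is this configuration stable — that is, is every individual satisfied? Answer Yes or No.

No

Row 1: (1,2)O 1/2 ✓ · (1,3)O 2/3 ✓ · (1,4)O 1/3 ✗ · (1,5)X 2/3 ✓ · (1,6)X 2/2 ✓
Row 2: (2,2)X 2/3 ✓ · (2,3)X 3/4 ✓ · (2,4)X 3/4 ✓ · (2,5)X 4/4 ✓ · (2,6)X 2/3 ✓
Row 3: (3,2)X 3/3 ✓ · (3,3)X 4/4 ✓ · (3,4)X 3/3 ✓ · (3,5)X 3/4 ✓ · (3,6)O 0/3 ✗
Row 4: (4,1)O 0/1 ✗ · (4,2)X 2/3 ✓ · (4,3)X 2/2 ✓ · (4,5)X 2/2 ✓ · (4,6)X 1/2 ✓
For instance (1,4) has only 1/3 same-type neighbors, below 2/5.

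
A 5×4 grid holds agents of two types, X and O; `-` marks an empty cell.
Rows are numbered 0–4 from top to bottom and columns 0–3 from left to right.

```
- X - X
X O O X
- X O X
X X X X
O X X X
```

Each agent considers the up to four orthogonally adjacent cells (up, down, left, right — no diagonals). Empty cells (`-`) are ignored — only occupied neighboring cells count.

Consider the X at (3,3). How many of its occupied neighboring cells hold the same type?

Occupied neighbors of (3,3): (2,3)=X, (4,3)=X, (3,2)=X.
Same type (X): 3 of 3.

3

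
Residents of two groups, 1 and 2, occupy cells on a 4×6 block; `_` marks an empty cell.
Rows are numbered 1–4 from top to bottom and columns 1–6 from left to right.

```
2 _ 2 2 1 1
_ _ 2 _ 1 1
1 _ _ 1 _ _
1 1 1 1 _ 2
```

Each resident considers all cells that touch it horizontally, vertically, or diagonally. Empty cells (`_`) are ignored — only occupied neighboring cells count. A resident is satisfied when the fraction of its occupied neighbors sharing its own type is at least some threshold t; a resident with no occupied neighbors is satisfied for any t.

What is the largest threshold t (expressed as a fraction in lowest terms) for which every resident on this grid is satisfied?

1/2

(1,1)2 — no occupied neighbors
(1,3)2 2/2
(1,4)2 2/4
(1,5)1 3/4
(1,6)1 3/3
(2,3)2 2/3
(2,5)1 4/5
(2,6)1 3/3
(3,1)1 2/2
(3,4)1 3/4
(4,1)1 2/2
(4,2)1 3/3
(4,3)1 3/3
(4,4)1 2/2
(4,6)2 — no occupied neighbors
The smallest same-type fraction is 2/4 at (1,4), which reduces to 1/2. Any threshold above that leaves this resident unsatisfied.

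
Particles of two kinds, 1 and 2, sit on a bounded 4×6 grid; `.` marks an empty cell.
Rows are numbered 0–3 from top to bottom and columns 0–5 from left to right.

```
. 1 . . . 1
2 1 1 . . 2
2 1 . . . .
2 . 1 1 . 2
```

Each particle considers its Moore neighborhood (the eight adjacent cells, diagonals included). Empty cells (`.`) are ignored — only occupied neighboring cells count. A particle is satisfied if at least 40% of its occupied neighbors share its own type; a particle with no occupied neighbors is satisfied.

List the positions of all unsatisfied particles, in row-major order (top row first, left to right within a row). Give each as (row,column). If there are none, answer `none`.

(0,5), (1,0), (1,5)

(0,1)1 2/3 ok
(0,5)1 0/1 unhappy
(1,0)2 1/4 unhappy
(1,1)1 3/5 ok
(1,2)1 3/3 ok
(1,5)2 0/1 unhappy
(2,0)2 2/4 ok
(2,1)1 3/6 ok
(3,0)2 1/2 ok
(3,2)1 2/2 ok
(3,3)1 1/1 ok
(3,5)2 0/0 ok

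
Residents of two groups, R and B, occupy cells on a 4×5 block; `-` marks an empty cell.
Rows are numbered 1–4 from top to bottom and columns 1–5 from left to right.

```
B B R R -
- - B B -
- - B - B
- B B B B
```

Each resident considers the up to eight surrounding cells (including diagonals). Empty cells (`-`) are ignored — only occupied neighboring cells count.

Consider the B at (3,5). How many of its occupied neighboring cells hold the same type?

Occupied neighbors of (3,5): (2,4)=B, (4,4)=B, (4,5)=B.
Same type (B): 3 of 3.

3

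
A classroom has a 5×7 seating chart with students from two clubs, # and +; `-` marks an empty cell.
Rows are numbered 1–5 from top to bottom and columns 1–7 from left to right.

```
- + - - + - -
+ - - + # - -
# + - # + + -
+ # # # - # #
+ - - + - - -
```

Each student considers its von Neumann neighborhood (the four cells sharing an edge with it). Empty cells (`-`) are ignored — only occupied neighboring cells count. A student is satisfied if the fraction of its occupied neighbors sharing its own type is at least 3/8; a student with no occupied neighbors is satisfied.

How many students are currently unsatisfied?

(1,2)+ 0/0 ok
(1,5)+ 0/1 unhappy
(2,1)+ 0/1 unhappy
(2,4)+ 0/2 unhappy
(2,5)# 0/3 unhappy
(3,1)# 0/3 unhappy
(3,2)+ 0/2 unhappy
(3,4)# 1/3 unhappy
(3,5)+ 1/3 unhappy
(3,6)+ 1/2 ok
(4,1)+ 1/3 unhappy
(4,2)# 1/3 unhappy
(4,3)# 2/2 ok
(4,4)# 2/3 ok
(4,6)# 1/2 ok
(4,7)# 1/1 ok
(5,1)+ 1/1 ok
(5,4)+ 0/1 unhappy
Unsatisfied: (1,5), (2,1), (2,4), (2,5), (3,1), (3,2), (3,4), (3,5), (4,1), (4,2), (5,4) — 11 in total.

11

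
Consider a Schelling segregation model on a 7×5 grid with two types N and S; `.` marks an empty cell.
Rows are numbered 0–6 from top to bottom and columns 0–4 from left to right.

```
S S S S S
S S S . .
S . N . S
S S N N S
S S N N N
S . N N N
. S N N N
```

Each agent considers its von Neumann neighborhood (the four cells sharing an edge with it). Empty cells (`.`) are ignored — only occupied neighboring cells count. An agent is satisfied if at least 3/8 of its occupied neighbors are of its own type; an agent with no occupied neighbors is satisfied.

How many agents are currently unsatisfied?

2

(0,0)S 2/2 satisfied
(0,1)S 3/3 satisfied
(0,2)S 3/3 satisfied
(0,3)S 2/2 satisfied
(0,4)S 1/1 satisfied
(1,0)S 3/3 satisfied
(1,1)S 3/3 satisfied
(1,2)S 2/3 satisfied
(2,0)S 2/2 satisfied
(2,2)N 1/2 satisfied
(2,4)S 1/1 satisfied
(3,0)S 3/3 satisfied
(3,1)S 2/3 satisfied
(3,2)N 3/4 satisfied
(3,3)N 2/3 satisfied
(3,4)S 1/3 not
(4,0)S 3/3 satisfied
(4,1)S 2/3 satisfied
(4,2)N 3/4 satisfied
(4,3)N 4/4 satisfied
(4,4)N 2/3 satisfied
(5,0)S 1/1 satisfied
(5,2)N 3/3 satisfied
(5,3)N 4/4 satisfied
(5,4)N 3/3 satisfied
(6,1)S 0/1 not
(6,2)N 2/3 satisfied
(6,3)N 3/3 satisfied
(6,4)N 2/2 satisfied
Unsatisfied: (3,4), (6,1) — 2 in total.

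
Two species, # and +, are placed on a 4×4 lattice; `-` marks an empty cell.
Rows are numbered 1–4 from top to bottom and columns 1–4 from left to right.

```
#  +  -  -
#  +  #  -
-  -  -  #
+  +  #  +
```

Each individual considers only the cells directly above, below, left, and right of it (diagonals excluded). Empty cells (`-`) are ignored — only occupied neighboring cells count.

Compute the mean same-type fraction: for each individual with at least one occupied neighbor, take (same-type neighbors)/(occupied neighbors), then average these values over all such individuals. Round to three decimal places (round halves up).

0.333

(1,1)# 1/2
(1,2)+ 1/2
(2,1)# 1/2
(2,2)+ 1/3
(2,3)# 0/1
(3,4)# 0/1
(4,1)+ 1/1
(4,2)+ 1/2
(4,3)# 0/2
(4,4)+ 0/2
Sum over 10 individuals: 1/2 + 1/2 + 1/2 + 1/3 + 0/1 + 0/1 + 1/1 + 1/2 + 0/2 + 0/2 = 10/3; mean = 10/3 ÷ 10 = 1/3 = 0.333333… → 0.333.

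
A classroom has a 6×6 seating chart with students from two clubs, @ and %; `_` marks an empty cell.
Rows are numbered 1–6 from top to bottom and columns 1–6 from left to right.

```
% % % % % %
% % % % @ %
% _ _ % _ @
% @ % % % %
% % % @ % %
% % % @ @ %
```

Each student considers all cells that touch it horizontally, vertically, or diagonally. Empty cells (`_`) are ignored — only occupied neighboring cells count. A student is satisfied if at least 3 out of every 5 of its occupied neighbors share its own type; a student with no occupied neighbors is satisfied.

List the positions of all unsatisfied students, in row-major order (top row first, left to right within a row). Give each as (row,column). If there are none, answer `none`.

(2,5), (2,6), (3,6), (4,2), (5,4), (6,4), (6,5)

Row 1: (1,1)% 3/3 ✓ · (1,2)% 5/5 ✓ · (1,3)% 5/5 ✓ · (1,4)% 4/5 ✓ · (1,5)% 4/5 ✓ · (1,6)% 2/3 ✓
Row 2: (2,1)% 4/4 ✓ · (2,2)% 6/6 ✓ · (2,3)% 6/6 ✓ · (2,4)% 5/6 ✓ · (2,5)@ 1/7 ✗ · (2,6)% 2/4 ✗
Row 3: (3,1)% 3/4 ✓ · (3,4)% 5/6 ✓ · (3,6)@ 1/4 ✗
Row 4: (4,1)% 3/4 ✓ · (4,2)@ 0/6 ✗ · (4,3)% 4/6 ✓ · (4,4)% 5/6 ✓ · (4,5)% 5/7 ✓ · (4,6)% 3/4 ✓
Row 5: (5,1)% 4/5 ✓ · (5,2)% 7/8 ✓ · (5,3)% 5/8 ✓ · (5,4)@ 2/8 ✗ · (5,5)% 5/8 ✓ · (5,6)% 4/5 ✓
Row 6: (6,1)% 3/3 ✓ · (6,2)% 5/5 ✓ · (6,3)% 3/5 ✓ · (6,4)@ 2/5 ✗ · (6,5)@ 2/5 ✗ · (6,6)% 2/3 ✓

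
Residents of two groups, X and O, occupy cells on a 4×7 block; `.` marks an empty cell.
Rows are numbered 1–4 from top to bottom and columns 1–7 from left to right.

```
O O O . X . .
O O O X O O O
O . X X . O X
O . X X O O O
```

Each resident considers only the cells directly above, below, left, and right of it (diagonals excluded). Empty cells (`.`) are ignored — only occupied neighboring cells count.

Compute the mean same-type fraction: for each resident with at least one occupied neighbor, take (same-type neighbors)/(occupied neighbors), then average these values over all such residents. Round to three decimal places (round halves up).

0.712

Row 1: (1,1)O 2/2 · (1,2)O 3/3 · (1,3)O 2/2 · (1,5)X 0/1
Row 2: (2,1)O 3/3 · (2,2)O 3/3 · (2,3)O 2/4 · (2,4)X 1/3 · (2,5)O 1/3 · (2,6)O 3/3 · (2,7)O 1/2
Row 3: (3,1)O 2/2 · (3,3)X 2/3 · (3,4)X 3/3 · (3,6)O 2/3 · (3,7)X 0/3
Row 4: (4,1)O 1/1 · (4,3)X 2/2 · (4,4)X 2/3 · (4,5)O 1/2 · (4,6)O 3/3 · (4,7)O 1/2
Sum over 22 residents: 2/2 + 3/3 + 2/2 + 0/1 + 3/3 + 3/3 + 2/4 + 1/3 + 1/3 + 3/3 + 1/2 + 2/2 + 2/3 + 3/3 + 2/3 + 0/3 + 1/1 + 2/2 + 2/3 + 1/2 + 3/3 + 1/2 = 47/3; mean = 47/3 ÷ 22 = 47/66 = 0.712121… → 0.712.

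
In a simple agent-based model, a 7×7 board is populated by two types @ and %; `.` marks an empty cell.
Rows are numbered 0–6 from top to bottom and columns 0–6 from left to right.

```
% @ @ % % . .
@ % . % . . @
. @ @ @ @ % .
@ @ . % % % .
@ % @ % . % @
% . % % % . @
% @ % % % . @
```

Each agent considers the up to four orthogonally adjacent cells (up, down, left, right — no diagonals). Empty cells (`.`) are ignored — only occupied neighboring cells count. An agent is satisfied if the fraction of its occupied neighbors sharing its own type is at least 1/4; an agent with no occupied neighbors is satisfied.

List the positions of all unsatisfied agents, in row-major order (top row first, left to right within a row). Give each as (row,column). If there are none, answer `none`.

Row 0: (0,0)% 0/2 not · (0,1)@ 1/3 satisfied · (0,2)@ 1/2 satisfied · (0,3)% 2/3 satisfied · (0,4)% 1/1 satisfied
Row 1: (1,0)@ 0/2 not · (1,1)% 0/3 not · (1,3)% 1/2 satisfied · (1,6)@ 0/0 satisfied
Row 2: (2,1)@ 2/3 satisfied · (2,2)@ 2/2 satisfied · (2,3)@ 2/4 satisfied · (2,4)@ 1/3 satisfied · (2,5)% 1/2 satisfied
Row 3: (3,0)@ 2/2 satisfied · (3,1)@ 2/3 satisfied · (3,3)% 2/3 satisfied · (3,4)% 2/3 satisfied · (3,5)% 3/3 satisfied
Row 4: (4,0)@ 1/3 satisfied · (4,1)% 0/3 not · (4,2)@ 0/3 not · (4,3)% 2/3 satisfied · (4,5)% 1/2 satisfied · (4,6)@ 1/2 satisfied
Row 5: (5,0)% 1/2 satisfied · (5,2)% 2/3 satisfied · (5,3)% 4/4 satisfied · (5,4)% 2/2 satisfied · (5,6)@ 2/2 satisfied
Row 6: (6,0)% 1/2 satisfied · (6,1)@ 0/2 not · (6,2)% 2/3 satisfied · (6,3)% 3/3 satisfied · (6,4)% 2/2 satisfied · (6,6)@ 1/1 satisfied

(0,0), (1,0), (1,1), (4,1), (4,2), (6,1)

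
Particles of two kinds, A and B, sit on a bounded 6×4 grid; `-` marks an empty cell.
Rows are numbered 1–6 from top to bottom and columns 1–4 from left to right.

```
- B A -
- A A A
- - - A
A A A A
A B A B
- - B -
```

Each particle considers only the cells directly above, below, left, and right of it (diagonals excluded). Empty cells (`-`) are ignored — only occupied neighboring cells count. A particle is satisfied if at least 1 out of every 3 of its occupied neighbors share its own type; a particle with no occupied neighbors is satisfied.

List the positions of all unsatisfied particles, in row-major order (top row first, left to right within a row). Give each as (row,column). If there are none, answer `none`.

Row 1: (1,2)B 0/2 not · (1,3)A 1/2 satisfied
Row 2: (2,2)A 1/2 satisfied · (2,3)A 3/3 satisfied · (2,4)A 2/2 satisfied
Row 3: (3,4)A 2/2 satisfied
Row 4: (4,1)A 2/2 satisfied · (4,2)A 2/3 satisfied · (4,3)A 3/3 satisfied · (4,4)A 2/3 satisfied
Row 5: (5,1)A 1/2 satisfied · (5,2)B 0/3 not · (5,3)A 1/4 not · (5,4)B 0/2 not
Row 6: (6,3)B 0/1 not

(1,2), (5,2), (5,3), (5,4), (6,3)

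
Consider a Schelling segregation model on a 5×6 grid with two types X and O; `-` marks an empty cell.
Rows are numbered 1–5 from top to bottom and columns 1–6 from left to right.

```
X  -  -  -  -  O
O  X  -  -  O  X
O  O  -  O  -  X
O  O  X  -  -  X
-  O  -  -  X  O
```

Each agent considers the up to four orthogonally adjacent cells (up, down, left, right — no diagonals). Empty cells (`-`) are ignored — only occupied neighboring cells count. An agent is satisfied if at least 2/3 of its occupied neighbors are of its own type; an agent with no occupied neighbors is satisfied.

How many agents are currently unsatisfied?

(1,1)X 0/1 unhappy
(1,6)O 0/1 unhappy
(2,1)O 1/3 unhappy
(2,2)X 0/2 unhappy
(2,5)O 0/1 unhappy
(2,6)X 1/3 unhappy
(3,1)O 3/3 ok
(3,2)O 2/3 ok
(3,4)O 0/0 ok
(3,6)X 2/2 ok
(4,1)O 2/2 ok
(4,2)O 3/4 ok
(4,3)X 0/1 unhappy
(4,6)X 1/2 unhappy
(5,2)O 1/1 ok
(5,5)X 0/1 unhappy
(5,6)O 0/2 unhappy
Unsatisfied: (1,1), (1,6), (2,1), (2,2), (2,5), (2,6), (4,3), (4,6), (5,5), (5,6) — 10 in total.

10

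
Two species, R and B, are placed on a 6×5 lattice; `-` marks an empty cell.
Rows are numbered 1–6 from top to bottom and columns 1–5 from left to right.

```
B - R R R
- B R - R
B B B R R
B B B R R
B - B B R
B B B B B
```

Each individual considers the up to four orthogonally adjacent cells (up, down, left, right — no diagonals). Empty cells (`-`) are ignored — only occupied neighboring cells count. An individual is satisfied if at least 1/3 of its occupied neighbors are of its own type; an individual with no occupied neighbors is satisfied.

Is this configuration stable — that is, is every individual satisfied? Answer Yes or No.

Row 1: (1,1)B 0/0 satisfied · (1,3)R 2/2 satisfied · (1,4)R 2/2 satisfied · (1,5)R 2/2 satisfied
Row 2: (2,2)B 1/2 satisfied · (2,3)R 1/3 satisfied · (2,5)R 2/2 satisfied
Row 3: (3,1)B 2/2 satisfied · (3,2)B 4/4 satisfied · (3,3)B 2/4 satisfied · (3,4)R 2/3 satisfied · (3,5)R 3/3 satisfied
Row 4: (4,1)B 3/3 satisfied · (4,2)B 3/3 satisfied · (4,3)B 3/4 satisfied · (4,4)R 2/4 satisfied · (4,5)R 3/3 satisfied
Row 5: (5,1)B 2/2 satisfied · (5,3)B 3/3 satisfied · (5,4)B 2/4 satisfied · (5,5)R 1/3 satisfied
Row 6: (6,1)B 2/2 satisfied · (6,2)B 2/2 satisfied · (6,3)B 3/3 satisfied · (6,4)B 3/3 satisfied · (6,5)B 1/2 satisfied
All meet the threshold, so the configuration is stable.

Yes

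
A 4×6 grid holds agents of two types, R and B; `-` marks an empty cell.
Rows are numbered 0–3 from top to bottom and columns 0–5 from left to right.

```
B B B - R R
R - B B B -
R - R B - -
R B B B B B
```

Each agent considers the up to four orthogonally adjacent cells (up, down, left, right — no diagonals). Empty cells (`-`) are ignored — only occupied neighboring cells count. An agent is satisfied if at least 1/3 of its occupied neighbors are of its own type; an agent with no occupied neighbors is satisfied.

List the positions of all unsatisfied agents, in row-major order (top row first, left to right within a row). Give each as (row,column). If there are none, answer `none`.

(2,2)

Row 0: (0,0)B 1/2 ok · (0,1)B 2/2 ok · (0,2)B 2/2 ok · (0,4)R 1/2 ok · (0,5)R 1/1 ok
Row 1: (1,0)R 1/2 ok · (1,2)B 2/3 ok · (1,3)B 3/3 ok · (1,4)B 1/2 ok
Row 2: (2,0)R 2/2 ok · (2,2)R 0/3 unhappy · (2,3)B 2/3 ok
Row 3: (3,0)R 1/2 ok · (3,1)B 1/2 ok · (3,2)B 2/3 ok · (3,3)B 3/3 ok · (3,4)B 2/2 ok · (3,5)B 1/1 ok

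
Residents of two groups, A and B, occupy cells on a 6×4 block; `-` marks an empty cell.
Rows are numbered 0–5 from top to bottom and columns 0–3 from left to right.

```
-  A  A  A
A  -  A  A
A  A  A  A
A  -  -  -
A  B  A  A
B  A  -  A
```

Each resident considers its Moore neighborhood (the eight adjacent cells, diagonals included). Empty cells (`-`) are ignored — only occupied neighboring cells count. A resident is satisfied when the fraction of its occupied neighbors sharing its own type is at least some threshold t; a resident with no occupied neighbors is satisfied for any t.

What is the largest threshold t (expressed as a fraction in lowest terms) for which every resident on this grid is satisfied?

1/5

Row 0: (0,1)A 3/3 · (0,2)A 4/4 · (0,3)A 3/3
Row 1: (1,0)A 3/3 · (1,2)A 7/7 · (1,3)A 5/5
Row 2: (2,0)A 3/3 · (2,1)A 5/5 · (2,2)A 4/4 · (2,3)A 3/3
Row 3: (3,0)A 3/4
Row 4: (4,0)A 2/4 · (4,1)B 1/5 · (4,2)A 3/4 · (4,3)A 2/2
Row 5: (5,0)B 1/3 · (5,1)A 2/4 · (5,3)A 2/2
The smallest same-type fraction is 1/5 at (4,1), which reduces to 1/5. Any threshold above that leaves this resident unsatisfied.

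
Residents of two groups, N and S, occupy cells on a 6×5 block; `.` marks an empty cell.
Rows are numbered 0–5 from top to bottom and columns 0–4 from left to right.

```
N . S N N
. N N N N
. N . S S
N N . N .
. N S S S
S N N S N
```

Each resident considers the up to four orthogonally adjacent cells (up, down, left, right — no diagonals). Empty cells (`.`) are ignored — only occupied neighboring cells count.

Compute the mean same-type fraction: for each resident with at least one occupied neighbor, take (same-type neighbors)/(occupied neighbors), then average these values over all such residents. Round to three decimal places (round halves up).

0.553

(0,0)N — no occupied neighbors
(0,2)S 0/2
(0,3)N 2/3
(0,4)N 2/2
(1,1)N 2/2
(1,2)N 2/3
(1,3)N 3/4
(1,4)N 2/3
(2,1)N 2/2
(2,3)S 1/3
(2,4)S 1/2
(3,0)N 1/1
(3,1)N 3/3
(3,3)N 0/2
(4,1)N 2/3
(4,2)S 1/3
(4,3)S 3/4
(4,4)S 1/2
(5,0)S 0/1
(5,1)N 2/3
(5,2)N 1/3
(5,3)S 1/3
(5,4)N 0/2
Sum over 22 residents: 0/2 + 2/3 + 2/2 + 2/2 + 2/3 + 3/4 + 2/3 + 2/2 + 1/3 + 1/2 + 1/1 + 3/3 + 0/2 + 2/3 + 1/3 + 3/4 + 1/2 + 0/1 + 2/3 + 1/3 + 1/3 + 0/2 = 73/6; mean = 73/6 ÷ 22 = 73/132 = 0.553030… → 0.553.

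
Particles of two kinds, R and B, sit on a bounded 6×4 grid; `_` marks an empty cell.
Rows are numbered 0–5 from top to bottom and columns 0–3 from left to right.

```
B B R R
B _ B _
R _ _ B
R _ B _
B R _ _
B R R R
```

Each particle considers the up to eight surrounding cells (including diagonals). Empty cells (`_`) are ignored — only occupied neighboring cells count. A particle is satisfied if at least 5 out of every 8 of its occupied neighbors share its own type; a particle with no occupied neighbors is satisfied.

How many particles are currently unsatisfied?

(0,0)B 2/2 satisfied
(0,1)B 3/4 satisfied
(0,2)R 1/3 not
(0,3)R 1/2 not
(1,0)B 2/3 satisfied
(1,2)B 2/4 not
(2,0)R 1/2 not
(2,3)B 2/2 satisfied
(3,0)R 2/3 satisfied
(3,2)B 1/2 not
(4,0)B 1/4 not
(4,1)R 3/6 not
(5,0)B 1/3 not
(5,1)R 2/4 not
(5,2)R 3/3 satisfied
(5,3)R 1/1 satisfied
Unsatisfied: (0,2), (0,3), (1,2), (2,0), (3,2), (4,0), (4,1), (5,0), (5,1) — 9 in total.

9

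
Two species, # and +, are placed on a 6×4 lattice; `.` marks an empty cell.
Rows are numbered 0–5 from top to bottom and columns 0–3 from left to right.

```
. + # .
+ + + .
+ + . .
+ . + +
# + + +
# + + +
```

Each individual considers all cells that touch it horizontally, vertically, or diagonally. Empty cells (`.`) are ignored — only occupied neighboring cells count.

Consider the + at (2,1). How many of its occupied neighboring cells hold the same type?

6

Occupied neighbors of (2,1): (1,0)=+, (1,1)=+, (1,2)=+, (2,0)=+, (3,0)=+, (3,2)=+.
Same type (+): 6 of 6.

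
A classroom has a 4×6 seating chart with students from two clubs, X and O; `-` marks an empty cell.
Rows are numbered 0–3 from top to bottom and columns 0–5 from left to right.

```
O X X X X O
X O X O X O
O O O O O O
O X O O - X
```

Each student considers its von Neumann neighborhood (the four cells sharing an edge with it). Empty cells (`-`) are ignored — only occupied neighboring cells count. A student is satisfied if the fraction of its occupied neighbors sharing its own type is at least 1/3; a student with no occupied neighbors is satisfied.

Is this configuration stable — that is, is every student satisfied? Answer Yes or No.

Row 0: (0,0)O 0/2 unhappy · (0,1)X 1/3 ok · (0,2)X 3/3 ok · (0,3)X 2/3 ok · (0,4)X 2/3 ok · (0,5)O 1/2 ok
Row 1: (1,0)X 0/3 unhappy · (1,1)O 1/4 unhappy · (1,2)X 1/4 unhappy · (1,3)O 1/4 unhappy · (1,4)X 1/4 unhappy · (1,5)O 2/3 ok
Row 2: (2,0)O 2/3 ok · (2,1)O 3/4 ok · (2,2)O 3/4 ok · (2,3)O 4/4 ok · (2,4)O 2/3 ok · (2,5)O 2/3 ok
Row 3: (3,0)O 1/2 ok · (3,1)X 0/3 unhappy · (3,2)O 2/3 ok · (3,3)O 2/2 ok · (3,5)X 0/1 unhappy
For instance (0,0) has only 0/2 same-type neighbors, below 1/3.

No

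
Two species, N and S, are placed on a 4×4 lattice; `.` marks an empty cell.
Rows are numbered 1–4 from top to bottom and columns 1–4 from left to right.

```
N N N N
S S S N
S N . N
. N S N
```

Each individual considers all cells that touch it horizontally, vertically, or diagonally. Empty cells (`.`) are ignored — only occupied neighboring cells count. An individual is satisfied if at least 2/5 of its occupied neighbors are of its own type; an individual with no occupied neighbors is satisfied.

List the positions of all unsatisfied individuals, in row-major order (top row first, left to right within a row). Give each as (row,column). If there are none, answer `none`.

(1,1), (2,3), (3,2), (4,2), (4,3)

(1,1)N 1/3 ✗
(1,2)N 2/5 ✓
(1,3)N 3/5 ✓
(1,4)N 2/3 ✓
(2,1)S 2/5 ✓
(2,2)S 3/7 ✓
(2,3)S 1/7 ✗
(2,4)N 3/4 ✓
(3,1)S 2/4 ✓
(3,2)N 1/6 ✗
(3,4)N 2/4 ✓
(4,2)N 1/3 ✗
(4,3)S 0/4 ✗
(4,4)N 1/2 ✓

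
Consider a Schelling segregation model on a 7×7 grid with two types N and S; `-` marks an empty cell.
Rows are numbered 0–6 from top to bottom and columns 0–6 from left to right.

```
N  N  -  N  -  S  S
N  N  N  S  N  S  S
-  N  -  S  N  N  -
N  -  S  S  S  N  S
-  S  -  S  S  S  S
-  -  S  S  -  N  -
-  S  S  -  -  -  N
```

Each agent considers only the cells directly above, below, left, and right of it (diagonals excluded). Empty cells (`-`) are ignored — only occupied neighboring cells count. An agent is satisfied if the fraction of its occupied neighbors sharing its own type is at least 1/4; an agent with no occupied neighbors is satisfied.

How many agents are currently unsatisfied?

2

(0,0)N 2/2 ✓
(0,1)N 2/2 ✓
(0,3)N 0/1 ✗
(0,5)S 2/2 ✓
(0,6)S 2/2 ✓
(1,0)N 2/2 ✓
(1,1)N 4/4 ✓
(1,2)N 1/2 ✓
(1,3)S 1/4 ✓
(1,4)N 1/3 ✓
(1,5)S 2/4 ✓
(1,6)S 2/2 ✓
(2,1)N 1/1 ✓
(2,3)S 2/3 ✓
(2,4)N 2/4 ✓
(2,5)N 2/3 ✓
(3,0)N 0/0 ✓
(3,2)S 1/1 ✓
(3,3)S 4/4 ✓
(3,4)S 2/4 ✓
(3,5)N 1/4 ✓
(3,6)S 1/2 ✓
(4,1)S 0/0 ✓
(4,3)S 3/3 ✓
(4,4)S 3/3 ✓
(4,5)S 2/4 ✓
(4,6)S 2/2 ✓
(5,2)S 2/2 ✓
(5,3)S 2/2 ✓
(5,5)N 0/1 ✗
(6,1)S 1/1 ✓
(6,2)S 2/2 ✓
(6,6)N 0/0 ✓
Unsatisfied: (0,3), (5,5) — 2 in total.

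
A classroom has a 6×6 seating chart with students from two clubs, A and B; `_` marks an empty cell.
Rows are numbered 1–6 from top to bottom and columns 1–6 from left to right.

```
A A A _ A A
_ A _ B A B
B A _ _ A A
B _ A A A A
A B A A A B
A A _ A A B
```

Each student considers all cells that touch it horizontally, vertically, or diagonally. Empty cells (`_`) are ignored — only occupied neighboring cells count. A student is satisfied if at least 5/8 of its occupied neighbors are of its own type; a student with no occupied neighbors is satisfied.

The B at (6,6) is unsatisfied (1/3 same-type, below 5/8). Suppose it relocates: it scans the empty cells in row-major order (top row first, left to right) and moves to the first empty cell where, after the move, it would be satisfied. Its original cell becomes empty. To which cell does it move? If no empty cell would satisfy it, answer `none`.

none

Vacating (6,6). Empty cells in order:
  (1,4): 1/4 same-type → still unsatisfied.
  (2,1): 1/5 same-type → still unsatisfied.
  (2,3): 1/5 same-type → still unsatisfied.
  (3,3): 1/5 same-type → still unsatisfied.
  (3,4): 1/6 same-type → still unsatisfied.
  (4,2): 3/7 same-type → still unsatisfied.
  (6,3): 1/5 same-type → still unsatisfied.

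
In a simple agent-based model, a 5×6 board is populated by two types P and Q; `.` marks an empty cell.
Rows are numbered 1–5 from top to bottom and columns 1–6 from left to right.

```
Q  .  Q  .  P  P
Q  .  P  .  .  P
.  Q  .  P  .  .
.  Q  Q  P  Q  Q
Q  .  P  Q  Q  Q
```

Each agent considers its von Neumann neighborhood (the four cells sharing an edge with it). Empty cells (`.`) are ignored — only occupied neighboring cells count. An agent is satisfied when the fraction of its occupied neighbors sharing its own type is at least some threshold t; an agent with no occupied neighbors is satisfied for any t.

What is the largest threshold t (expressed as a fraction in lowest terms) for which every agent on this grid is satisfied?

(1,1)Q 1/1
(1,3)Q 0/1
(1,5)P 1/1
(1,6)P 2/2
(2,1)Q 1/1
(2,3)P 0/1
(2,6)P 1/1
(3,2)Q 1/1
(3,4)P 1/1
(4,2)Q 2/2
(4,3)Q 1/3
(4,4)P 1/4
(4,5)Q 2/3
(4,6)Q 2/2
(5,1)Q — no occupied neighbors
(5,3)P 0/2
(5,4)Q 1/3
(5,5)Q 3/3
(5,6)Q 2/2
The smallest same-type fraction is 0/1 at (1,3), which reduces to 0/1. Any threshold above that leaves this agent unsatisfied.

0/1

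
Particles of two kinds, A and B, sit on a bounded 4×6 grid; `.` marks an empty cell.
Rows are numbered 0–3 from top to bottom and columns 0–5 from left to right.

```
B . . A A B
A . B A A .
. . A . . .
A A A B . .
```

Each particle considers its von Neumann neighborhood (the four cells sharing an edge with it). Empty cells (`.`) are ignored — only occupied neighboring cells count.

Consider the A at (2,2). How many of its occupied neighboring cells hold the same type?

1

Occupied neighbors of (2,2): (1,2)=B, (3,2)=A.
Same type (A): 1 of 2.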